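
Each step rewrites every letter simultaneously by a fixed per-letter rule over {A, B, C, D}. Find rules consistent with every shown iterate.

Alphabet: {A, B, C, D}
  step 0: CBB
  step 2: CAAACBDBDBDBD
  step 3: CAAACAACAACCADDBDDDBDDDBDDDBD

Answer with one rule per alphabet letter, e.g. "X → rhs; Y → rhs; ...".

  step 2 ⇒ step 3: CAAACBDBDBDBD ⇒ CA·AAC·AAC·AAC·CA·DD·BD·DD·BD·DD·BD·DD·BD
    A ↦ AAC
    B ↦ DD
    C ↦ CA
    D ↦ BD

A->AAC, B->DD, C->CA, D->BD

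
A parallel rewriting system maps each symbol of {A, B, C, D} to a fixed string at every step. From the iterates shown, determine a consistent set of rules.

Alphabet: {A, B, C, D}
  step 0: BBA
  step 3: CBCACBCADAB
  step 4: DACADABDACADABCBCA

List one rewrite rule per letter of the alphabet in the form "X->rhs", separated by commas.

  step 3 ⇒ step 4: CBCACBCADAB ⇒ DA·CA·DA·B·DA·CA·DA·B·C·B·CA
    A ↦ B
    B ↦ CA
    C ↦ DA
    D ↦ C

A->B, B->CA, C->DA, D->C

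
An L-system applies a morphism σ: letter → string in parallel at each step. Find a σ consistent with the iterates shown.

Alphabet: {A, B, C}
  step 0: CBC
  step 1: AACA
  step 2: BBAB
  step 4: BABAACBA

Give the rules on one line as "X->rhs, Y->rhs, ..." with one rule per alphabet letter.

  step 1 ⇒ step 2: AACA ⇒ B·B·A·B
    A ↦ B
    C ↦ A
  step 0 ⇒ step 1: CBC ⇒ A·AC·A
    B ↦ AC

A->B, B->AC, C->A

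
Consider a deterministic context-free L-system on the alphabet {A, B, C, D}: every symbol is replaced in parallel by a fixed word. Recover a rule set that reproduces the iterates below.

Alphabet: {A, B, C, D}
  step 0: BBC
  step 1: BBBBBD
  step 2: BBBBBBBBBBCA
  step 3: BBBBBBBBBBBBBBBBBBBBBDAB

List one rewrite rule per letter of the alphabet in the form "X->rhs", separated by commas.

  step 2 ⇒ step 3: BBBBBBBBBBCA ⇒ BB·BB·BB·BB·BB·BB·BB·BB·BB·BB·BD·AB
    A ↦ AB
    B ↦ BB
    C ↦ BD
  step 1 ⇒ step 2: BBBBBD ⇒ BB·BB·BB·BB·BB·CA
    D ↦ CA

A->AB, B->BB, C->BD, D->CA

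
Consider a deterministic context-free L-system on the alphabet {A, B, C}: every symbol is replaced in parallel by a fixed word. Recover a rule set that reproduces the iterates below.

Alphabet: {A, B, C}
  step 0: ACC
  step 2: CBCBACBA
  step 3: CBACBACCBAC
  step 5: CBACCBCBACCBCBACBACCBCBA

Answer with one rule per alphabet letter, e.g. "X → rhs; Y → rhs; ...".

A->C, B->A, C->CB

  step 2 ⇒ step 3: CBCBACBA ⇒ CB·A·CB·A·C·CB·A·C
    A ↦ C
    B ↦ A
    C ↦ CB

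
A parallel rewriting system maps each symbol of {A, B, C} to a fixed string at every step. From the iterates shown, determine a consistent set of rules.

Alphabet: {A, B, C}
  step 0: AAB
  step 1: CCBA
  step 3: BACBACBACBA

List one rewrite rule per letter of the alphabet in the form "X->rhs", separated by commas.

  step 0 ⇒ step 1: AAB ⇒ C·C·BA
    A ↦ C
    B ↦ BA
    C ↦ BA  (constrained at step 1)

A->C, B->BA, C->BA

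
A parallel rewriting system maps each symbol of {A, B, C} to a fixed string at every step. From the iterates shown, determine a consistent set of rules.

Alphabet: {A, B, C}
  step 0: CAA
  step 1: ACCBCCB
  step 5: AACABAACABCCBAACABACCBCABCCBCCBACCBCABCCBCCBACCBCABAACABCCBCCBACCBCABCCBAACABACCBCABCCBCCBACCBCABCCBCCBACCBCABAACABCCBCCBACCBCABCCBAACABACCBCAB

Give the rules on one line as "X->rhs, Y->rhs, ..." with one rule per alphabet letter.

A->CCB, B->CAB, C->A

  step 0 ⇒ step 1: CAA ⇒ A·CCB·CCB
    A ↦ CCB
    C ↦ A
    B ↦ CAB  (constrained at step 1)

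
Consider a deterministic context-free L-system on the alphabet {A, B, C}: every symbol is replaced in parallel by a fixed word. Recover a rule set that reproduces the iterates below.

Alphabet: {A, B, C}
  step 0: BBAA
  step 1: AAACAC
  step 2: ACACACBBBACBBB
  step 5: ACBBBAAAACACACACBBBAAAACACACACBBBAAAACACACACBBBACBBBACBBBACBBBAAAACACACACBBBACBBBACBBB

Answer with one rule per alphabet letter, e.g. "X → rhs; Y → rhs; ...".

  step 1 ⇒ step 2: AAACAC ⇒ AC·AC·AC·BBB·AC·BBB
    A ↦ AC
    C ↦ BBB
  step 0 ⇒ step 1: BBAA ⇒ A·A·AC·AC
    B ↦ A

A->AC, B->A, C->BBB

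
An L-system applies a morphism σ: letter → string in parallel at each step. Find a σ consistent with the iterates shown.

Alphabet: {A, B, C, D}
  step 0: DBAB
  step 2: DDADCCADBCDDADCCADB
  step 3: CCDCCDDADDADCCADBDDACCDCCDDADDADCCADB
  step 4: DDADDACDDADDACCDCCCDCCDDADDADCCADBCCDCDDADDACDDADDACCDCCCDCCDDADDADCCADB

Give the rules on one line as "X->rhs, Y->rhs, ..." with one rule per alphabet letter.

  step 3 ⇒ step 4: CCDCCDDADDADCCADBDDACCDCCDDADDADCCADB ⇒ DDA·DDA·C·DDA·DDA·C·C·DC·C·C·DC·C·DDA·DDA·DC·C·ADB·C·C·DC·DDA·DDA·C·DDA·DDA·C·C·DC·C·C·DC·C·DDA·DDA·DC·C·ADB
    A ↦ DC
    B ↦ ADB
    C ↦ DDA
    D ↦ C

A->DC, B->ADB, C->DDA, D->C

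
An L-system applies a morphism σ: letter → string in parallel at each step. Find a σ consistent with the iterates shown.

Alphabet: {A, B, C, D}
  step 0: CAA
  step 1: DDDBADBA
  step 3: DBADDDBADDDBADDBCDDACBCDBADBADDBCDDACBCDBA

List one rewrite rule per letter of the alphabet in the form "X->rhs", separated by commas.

  step 0 ⇒ step 1: CAA ⇒ DD·DBA·DBA
    A ↦ DBA
    C ↦ DD
    B ↦ BC  (constrained at step 1)
    D ↦ AC  (constrained at step 1)

A->DBA, B->BC, C->DD, D->AC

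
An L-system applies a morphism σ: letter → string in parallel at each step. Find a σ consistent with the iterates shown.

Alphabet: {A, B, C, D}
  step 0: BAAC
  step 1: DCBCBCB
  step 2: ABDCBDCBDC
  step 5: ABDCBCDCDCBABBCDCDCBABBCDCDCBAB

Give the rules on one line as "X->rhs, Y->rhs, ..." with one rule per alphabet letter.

  step 1 ⇒ step 2: DCBCBCB ⇒ A·B·DC·B·DC·B·DC
    B ↦ DC
    C ↦ B
    D ↦ A
  step 0 ⇒ step 1: BAAC ⇒ DC·BC·BC·B
    A ↦ BC

A->BC, B->DC, C->B, D->A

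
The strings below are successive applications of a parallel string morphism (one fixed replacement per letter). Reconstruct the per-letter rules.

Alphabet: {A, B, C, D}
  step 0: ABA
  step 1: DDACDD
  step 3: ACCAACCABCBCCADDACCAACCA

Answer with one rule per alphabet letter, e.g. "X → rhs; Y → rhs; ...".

A->DD, B->AC, C->CA, D->BC

  step 0 ⇒ step 1: ABA ⇒ DD·AC·DD
    A ↦ DD
    B ↦ AC
    C ↦ CA  (constrained at step 1)
    D ↦ BC  (constrained at step 1)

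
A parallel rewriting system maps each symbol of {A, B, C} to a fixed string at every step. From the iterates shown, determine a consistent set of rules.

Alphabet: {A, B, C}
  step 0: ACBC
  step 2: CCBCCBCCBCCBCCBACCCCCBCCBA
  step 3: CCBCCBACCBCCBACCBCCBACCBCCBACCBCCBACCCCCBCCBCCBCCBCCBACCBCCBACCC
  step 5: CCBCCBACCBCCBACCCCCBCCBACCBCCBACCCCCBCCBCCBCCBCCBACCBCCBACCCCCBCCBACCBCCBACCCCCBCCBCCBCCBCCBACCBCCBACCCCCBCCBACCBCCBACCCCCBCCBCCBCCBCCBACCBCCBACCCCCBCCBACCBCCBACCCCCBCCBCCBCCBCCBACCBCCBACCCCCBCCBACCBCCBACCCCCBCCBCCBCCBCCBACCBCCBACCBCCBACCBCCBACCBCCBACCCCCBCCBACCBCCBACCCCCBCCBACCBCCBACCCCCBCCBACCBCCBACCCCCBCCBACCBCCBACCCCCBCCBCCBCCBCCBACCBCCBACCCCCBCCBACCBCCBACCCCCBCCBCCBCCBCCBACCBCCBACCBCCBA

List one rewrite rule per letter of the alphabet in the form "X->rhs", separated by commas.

  step 2 ⇒ step 3: CCBCCBCCBCCBCCBACCCCCBCCBA ⇒ CCB·CCB·A·CCB·CCB·A·CCB·CCB·A·CCB·CCB·A·CCB·CCB·A·CCC·CCB·CCB·CCB·CCB·CCB·A·CCB·CCB·A·CCC
    A ↦ CCC
    B ↦ A
    C ↦ CCB

A->CCC, B->A, C->CCB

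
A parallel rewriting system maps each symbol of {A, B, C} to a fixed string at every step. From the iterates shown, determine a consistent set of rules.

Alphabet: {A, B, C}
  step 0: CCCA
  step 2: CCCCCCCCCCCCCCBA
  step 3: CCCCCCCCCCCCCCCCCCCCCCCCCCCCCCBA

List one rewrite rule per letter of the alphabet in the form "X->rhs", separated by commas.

  step 2 ⇒ step 3: CCCCCCCCCCCCCCBA ⇒ CC·CC·CC·CC·CC·CC·CC·CC·CC·CC·CC·CC·CC·CC·CC·BA
    A ↦ BA
    B ↦ CC
    C ↦ CC

A->BA, B->CC, C->CC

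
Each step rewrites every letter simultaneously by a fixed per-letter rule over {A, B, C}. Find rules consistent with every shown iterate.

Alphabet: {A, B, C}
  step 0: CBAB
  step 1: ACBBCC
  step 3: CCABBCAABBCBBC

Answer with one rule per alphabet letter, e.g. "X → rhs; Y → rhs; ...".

A->BBC, B->C, C->A

  step 0 ⇒ step 1: CBAB ⇒ A·C·BBC·C
    A ↦ BBC
    B ↦ C
    C ↦ A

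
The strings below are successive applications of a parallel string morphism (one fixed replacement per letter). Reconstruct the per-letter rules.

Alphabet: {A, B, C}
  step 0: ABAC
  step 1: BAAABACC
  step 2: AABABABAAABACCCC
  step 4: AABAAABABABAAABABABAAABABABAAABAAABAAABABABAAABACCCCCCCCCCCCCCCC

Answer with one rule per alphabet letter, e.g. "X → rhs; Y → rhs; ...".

  step 1 ⇒ step 2: BAAABACC ⇒ AA·BA·BA·BA·AA·BA·CC·CC
    A ↦ BA
    B ↦ AA
    C ↦ CC

A->BA, B->AA, C->CC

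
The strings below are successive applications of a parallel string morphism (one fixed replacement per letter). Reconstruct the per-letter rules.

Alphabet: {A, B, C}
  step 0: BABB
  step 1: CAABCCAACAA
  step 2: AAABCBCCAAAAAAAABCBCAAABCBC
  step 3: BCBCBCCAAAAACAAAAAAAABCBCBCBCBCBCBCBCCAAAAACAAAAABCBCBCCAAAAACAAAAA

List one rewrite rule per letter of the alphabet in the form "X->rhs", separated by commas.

A->BC, B->CAA, C->AAA

  step 2 ⇒ step 3: AAABCBCCAAAAAAAABCBCAAABCBC ⇒ BC·BC·BC·CAA·AAA·CAA·AAA·AAA·BC·BC·BC·BC·BC·BC·BC·BC·CAA·AAA·CAA·AAA·BC·BC·BC·CAA·AAA·CAA·AAA
    A ↦ BC
    B ↦ CAA
    C ↦ AAA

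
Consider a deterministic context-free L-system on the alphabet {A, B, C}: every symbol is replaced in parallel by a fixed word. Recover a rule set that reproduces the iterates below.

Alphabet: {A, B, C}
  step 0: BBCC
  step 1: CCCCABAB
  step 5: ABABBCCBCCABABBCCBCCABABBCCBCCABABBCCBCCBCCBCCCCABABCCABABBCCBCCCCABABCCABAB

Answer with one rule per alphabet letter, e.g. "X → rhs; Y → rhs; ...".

  step 0 ⇒ step 1: BBCC ⇒ CC·CC·AB·AB
    B ↦ CC
    C ↦ AB
    A ↦ B  (constrained at step 1)

A->B, B->CC, C->AB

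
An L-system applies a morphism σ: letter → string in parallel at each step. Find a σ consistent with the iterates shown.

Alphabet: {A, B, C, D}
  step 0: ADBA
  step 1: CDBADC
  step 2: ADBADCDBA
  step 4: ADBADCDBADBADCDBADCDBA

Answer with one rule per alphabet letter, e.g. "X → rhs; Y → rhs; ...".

  step 1 ⇒ step 2: CDBADC ⇒ A·DB·AD·C·DB·A
    A ↦ C
    B ↦ AD
    C ↦ A
    D ↦ DB

A->C, B->AD, C->A, D->DB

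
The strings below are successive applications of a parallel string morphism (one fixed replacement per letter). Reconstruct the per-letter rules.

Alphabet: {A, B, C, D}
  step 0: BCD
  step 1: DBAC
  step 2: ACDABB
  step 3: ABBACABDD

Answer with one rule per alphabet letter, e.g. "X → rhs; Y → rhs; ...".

  step 2 ⇒ step 3: ACDABB ⇒ AB·B·AC·AB·D·D
    A ↦ AB
    B ↦ D
    C ↦ B
    D ↦ AC

A->AB, B->D, C->B, D->AC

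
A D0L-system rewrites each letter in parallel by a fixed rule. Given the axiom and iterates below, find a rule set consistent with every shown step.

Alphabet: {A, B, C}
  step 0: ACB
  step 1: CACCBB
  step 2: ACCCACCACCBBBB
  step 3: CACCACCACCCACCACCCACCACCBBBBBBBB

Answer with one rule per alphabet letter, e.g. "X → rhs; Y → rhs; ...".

  step 2 ⇒ step 3: ACCCACCACCBBBB ⇒ C·ACC·ACC·ACC·C·ACC·ACC·C·ACC·ACC·BB·BB·BB·BB
    A ↦ C
    B ↦ BB
    C ↦ ACC

A->C, B->BB, C->ACC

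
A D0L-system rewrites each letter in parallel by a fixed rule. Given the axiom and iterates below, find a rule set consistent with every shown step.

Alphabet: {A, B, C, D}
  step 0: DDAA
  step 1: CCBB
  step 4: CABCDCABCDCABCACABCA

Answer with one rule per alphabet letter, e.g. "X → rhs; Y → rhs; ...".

A->B, B->CD, C->CA, D->C

  step 0 ⇒ step 1: DDAA ⇒ C·C·B·B
    A ↦ B
    D ↦ C
    B ↦ CD  (constrained at step 1)
    C ↦ CA  (constrained at step 1)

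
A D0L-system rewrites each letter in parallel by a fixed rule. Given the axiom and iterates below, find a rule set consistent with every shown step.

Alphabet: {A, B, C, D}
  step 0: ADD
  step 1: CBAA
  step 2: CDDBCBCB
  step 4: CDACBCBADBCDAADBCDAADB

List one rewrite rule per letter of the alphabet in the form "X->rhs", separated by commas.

A->CB, B->DB, C->CD, D->A

  step 1 ⇒ step 2: CBAA ⇒ CD·DB·CB·CB
    A ↦ CB
    B ↦ DB
    C ↦ CD
  step 0 ⇒ step 1: ADD ⇒ CB·A·A
    D ↦ A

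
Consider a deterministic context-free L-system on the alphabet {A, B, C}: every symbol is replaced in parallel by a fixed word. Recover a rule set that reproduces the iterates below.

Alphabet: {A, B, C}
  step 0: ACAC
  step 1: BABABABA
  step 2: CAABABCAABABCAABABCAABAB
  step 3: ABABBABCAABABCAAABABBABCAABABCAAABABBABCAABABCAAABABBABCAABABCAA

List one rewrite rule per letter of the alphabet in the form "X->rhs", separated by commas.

  step 2 ⇒ step 3: CAABABCAABABCAABABCAABAB ⇒ A·BAB·BAB·CAA·BAB·CAA·A·BAB·BAB·CAA·BAB·CAA·A·BAB·BAB·CAA·BAB·CAA·A·BAB·BAB·CAA·BAB·CAA
    A ↦ BAB
    B ↦ CAA
    C ↦ A

A->BAB, B->CAA, C->A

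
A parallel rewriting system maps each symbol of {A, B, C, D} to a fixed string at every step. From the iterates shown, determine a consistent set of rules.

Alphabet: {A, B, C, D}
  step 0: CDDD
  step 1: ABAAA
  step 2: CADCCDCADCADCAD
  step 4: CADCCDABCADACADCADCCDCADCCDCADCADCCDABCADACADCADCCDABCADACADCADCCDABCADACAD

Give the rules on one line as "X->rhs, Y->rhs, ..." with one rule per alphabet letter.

  step 1 ⇒ step 2: ABAAA ⇒ CAD·CCD·CAD·CAD·CAD
    A ↦ CAD
    B ↦ CCD
  step 0 ⇒ step 1: CDDD ⇒ AB·A·A·A
    C ↦ AB
  step 0 ⇒ step 1: CDDD ⇒ AB·A·A·A
    D ↦ A

A->CAD, B->CCD, C->AB, D->A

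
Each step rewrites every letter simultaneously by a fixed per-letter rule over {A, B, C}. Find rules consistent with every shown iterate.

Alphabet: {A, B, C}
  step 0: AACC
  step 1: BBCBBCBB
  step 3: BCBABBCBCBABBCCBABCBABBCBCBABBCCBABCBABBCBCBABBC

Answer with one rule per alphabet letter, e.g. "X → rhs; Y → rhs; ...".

A->BBC, B->CBA, C->B

  step 0 ⇒ step 1: AACC ⇒ BBC·BBC·B·B
    A ↦ BBC
    C ↦ B
    B ↦ CBA  (constrained at step 1)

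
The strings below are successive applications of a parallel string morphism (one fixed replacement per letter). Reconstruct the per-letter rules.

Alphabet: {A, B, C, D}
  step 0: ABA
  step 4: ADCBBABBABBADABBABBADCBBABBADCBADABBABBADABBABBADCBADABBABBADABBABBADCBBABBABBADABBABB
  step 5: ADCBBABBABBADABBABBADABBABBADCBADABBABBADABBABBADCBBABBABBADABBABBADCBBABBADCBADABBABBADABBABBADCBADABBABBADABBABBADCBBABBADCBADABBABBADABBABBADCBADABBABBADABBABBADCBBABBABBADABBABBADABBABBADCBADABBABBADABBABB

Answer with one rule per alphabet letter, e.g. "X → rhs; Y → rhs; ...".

A->AD, B->ABB, C->B, D->CB

  step 4 ⇒ step 5: ADCBBABBABBADABBABBADCBBABBADCBADABBABBADABBABBADCBADABBABBADABBABBADCBBABBABBADABBABB ⇒ AD·CB·B·ABB·ABB·AD·ABB·ABB·AD·ABB·ABB·AD·CB·AD·ABB·ABB·AD·ABB·ABB·AD·CB·B·ABB·ABB·AD·ABB·ABB·AD·CB·B·ABB·AD·CB·AD·ABB·ABB·AD·ABB·ABB·AD·CB·AD·ABB·ABB·AD·ABB·ABB·AD·CB·B·ABB·AD·CB·AD·ABB·ABB·AD·ABB·ABB·AD·CB·AD·ABB·ABB·AD·ABB·ABB·AD·CB·B·ABB·ABB·AD·ABB·ABB·AD·ABB·ABB·AD·CB·AD·ABB·ABB·AD·ABB·ABB
    A ↦ AD
    B ↦ ABB
    C ↦ B
    D ↦ CB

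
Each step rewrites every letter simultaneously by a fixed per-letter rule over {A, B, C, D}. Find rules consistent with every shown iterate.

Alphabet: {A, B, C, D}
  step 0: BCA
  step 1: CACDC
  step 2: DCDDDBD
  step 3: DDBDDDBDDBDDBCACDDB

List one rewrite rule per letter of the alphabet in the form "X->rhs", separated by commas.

A->C, B->CAC, C->D, D->DDB

  step 2 ⇒ step 3: DCDDDBD ⇒ DDB·D·DDB·DDB·DDB·CAC·DDB
    B ↦ CAC
    C ↦ D
    D ↦ DDB
  step 0 ⇒ step 1: BCA ⇒ CAC·D·C
    A ↦ C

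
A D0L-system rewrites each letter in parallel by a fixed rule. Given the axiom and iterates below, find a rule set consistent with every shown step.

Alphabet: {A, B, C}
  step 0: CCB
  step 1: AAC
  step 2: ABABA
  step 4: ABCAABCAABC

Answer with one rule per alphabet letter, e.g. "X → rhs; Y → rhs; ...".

  step 1 ⇒ step 2: AAC ⇒ AB·AB·A
    A ↦ AB
    C ↦ A
  step 0 ⇒ step 1: CCB ⇒ A·A·C
    B ↦ C

A->AB, B->C, C->A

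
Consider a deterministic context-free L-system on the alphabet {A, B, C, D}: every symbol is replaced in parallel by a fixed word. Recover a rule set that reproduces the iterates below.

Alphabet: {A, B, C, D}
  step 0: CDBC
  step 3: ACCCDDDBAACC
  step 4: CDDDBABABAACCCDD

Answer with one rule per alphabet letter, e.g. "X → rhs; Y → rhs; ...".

  step 3 ⇒ step 4: ACCCDDDBAACC ⇒ C·D·D·D·BA·BA·BA·AC·C·C·D·D
    A ↦ C
    B ↦ AC
    C ↦ D
    D ↦ BA

A->C, B->AC, C->D, D->BA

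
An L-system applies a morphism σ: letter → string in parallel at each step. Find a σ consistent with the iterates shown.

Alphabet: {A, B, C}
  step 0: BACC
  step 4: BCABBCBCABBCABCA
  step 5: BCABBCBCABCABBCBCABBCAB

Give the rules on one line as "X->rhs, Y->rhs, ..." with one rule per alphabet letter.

A->B, B->BC, C->A

  step 4 ⇒ step 5: BCABBCBCABBCABCA ⇒ BC·A·B·BC·BC·A·BC·A·B·BC·BC·A·B·BC·A·B
    A ↦ B
    B ↦ BC
    C ↦ A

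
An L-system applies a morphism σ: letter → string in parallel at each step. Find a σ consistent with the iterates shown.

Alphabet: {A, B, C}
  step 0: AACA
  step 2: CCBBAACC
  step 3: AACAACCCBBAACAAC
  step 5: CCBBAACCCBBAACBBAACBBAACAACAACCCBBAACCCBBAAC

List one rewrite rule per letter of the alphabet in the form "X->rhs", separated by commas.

A->B, B->C, C->AAC

  step 2 ⇒ step 3: CCBBAACC ⇒ AAC·AAC·C·C·B·B·AAC·AAC
    A ↦ B
    B ↦ C
    C ↦ AAC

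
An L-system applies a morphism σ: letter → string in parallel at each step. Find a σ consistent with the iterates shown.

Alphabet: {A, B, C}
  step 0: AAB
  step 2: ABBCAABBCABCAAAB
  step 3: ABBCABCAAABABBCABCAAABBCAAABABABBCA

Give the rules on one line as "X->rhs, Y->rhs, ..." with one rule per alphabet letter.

A->AB, B->BCA, C->A

  step 2 ⇒ step 3: ABBCAABBCABCAAAB ⇒ AB·BCA·BCA·A·AB·AB·BCA·BCA·A·AB·BCA·A·AB·AB·AB·BCA
    A ↦ AB
    B ↦ BCA
    C ↦ A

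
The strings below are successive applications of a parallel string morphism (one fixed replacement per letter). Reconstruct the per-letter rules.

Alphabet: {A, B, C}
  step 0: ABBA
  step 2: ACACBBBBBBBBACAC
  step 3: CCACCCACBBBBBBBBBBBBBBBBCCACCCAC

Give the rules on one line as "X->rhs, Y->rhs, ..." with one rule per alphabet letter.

  step 2 ⇒ step 3: ACACBBBBBBBBACAC ⇒ CC·AC·CC·AC·BB·BB·BB·BB·BB·BB·BB·BB·CC·AC·CC·AC
    A ↦ CC
    B ↦ BB
    C ↦ AC

A->CC, B->BB, C->AC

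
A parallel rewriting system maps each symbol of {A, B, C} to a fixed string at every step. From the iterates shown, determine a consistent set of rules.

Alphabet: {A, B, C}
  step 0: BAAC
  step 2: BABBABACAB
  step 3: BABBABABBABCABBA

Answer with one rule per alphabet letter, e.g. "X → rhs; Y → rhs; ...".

A->B, B->BA, C->CA

  step 2 ⇒ step 3: BABBABACAB ⇒ BA·B·BA·BA·B·BA·B·CA·B·BA
    A ↦ B
    B ↦ BA
    C ↦ CA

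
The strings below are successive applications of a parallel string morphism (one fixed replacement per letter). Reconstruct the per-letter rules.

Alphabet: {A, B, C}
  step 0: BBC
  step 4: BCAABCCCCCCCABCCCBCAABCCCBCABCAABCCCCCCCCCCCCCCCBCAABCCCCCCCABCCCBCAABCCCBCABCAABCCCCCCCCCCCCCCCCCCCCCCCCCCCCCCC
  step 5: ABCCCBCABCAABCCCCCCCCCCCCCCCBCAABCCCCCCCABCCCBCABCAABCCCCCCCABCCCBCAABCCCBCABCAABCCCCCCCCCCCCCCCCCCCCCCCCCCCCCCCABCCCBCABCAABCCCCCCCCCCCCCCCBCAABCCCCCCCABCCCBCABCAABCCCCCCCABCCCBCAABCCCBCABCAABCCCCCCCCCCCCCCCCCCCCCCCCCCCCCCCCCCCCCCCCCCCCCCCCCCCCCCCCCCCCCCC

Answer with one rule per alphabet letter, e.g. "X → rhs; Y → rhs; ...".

  step 4 ⇒ step 5: BCAABCCCCCCCABCCCBCAABCCCBCABCAABCCCCCCCCCCCCCCCBCAABCCCCCCCABCCCBCAABCCCBCABCAABCCCCCCCCCCCCCCCCCCCCCCCCCCCCCCC ⇒ ABC·CC·BCA·BCA·ABC·CC·CC·CC·CC·CC·CC·CC·BCA·ABC·CC·CC·CC·ABC·CC·BCA·BCA·ABC·CC·CC·CC·ABC·CC·BCA·ABC·CC·BCA·BCA·ABC·CC·CC·CC·CC·CC·CC·CC·CC·CC·CC·CC·CC·CC·CC·CC·ABC·CC·BCA·BCA·ABC·CC·CC·CC·CC·CC·CC·CC·BCA·ABC·CC·CC·CC·ABC·CC·BCA·BCA·ABC·CC·CC·CC·ABC·CC·BCA·ABC·CC·BCA·BCA·ABC·CC·CC·CC·CC·CC·CC·CC·CC·CC·CC·CC·CC·CC·CC·CC·CC·CC·CC·CC·CC·CC·CC·CC·CC·CC·CC·CC·CC·CC·CC·CC
    A ↦ BCA
    B ↦ ABC
    C ↦ CC

A->BCA, B->ABC, C->CC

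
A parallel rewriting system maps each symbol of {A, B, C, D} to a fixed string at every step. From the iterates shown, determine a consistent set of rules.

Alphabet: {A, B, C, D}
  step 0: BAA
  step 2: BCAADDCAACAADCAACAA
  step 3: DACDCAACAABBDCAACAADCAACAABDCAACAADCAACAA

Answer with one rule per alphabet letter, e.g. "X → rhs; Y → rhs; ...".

  step 2 ⇒ step 3: BCAADDCAACAADCAACAA ⇒ DAC·D·CAA·CAA·B·B·D·CAA·CAA·D·CAA·CAA·B·D·CAA·CAA·D·CAA·CAA
    A ↦ CAA
    B ↦ DAC
    C ↦ D
    D ↦ B

A->CAA, B->DAC, C->D, D->B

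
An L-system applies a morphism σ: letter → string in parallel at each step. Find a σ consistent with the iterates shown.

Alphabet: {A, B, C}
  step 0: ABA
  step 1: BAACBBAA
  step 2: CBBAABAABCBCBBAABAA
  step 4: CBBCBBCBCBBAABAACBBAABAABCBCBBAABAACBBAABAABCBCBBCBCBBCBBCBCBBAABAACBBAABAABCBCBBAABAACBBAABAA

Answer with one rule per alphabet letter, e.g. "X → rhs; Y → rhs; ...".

  step 1 ⇒ step 2: BAACBBAA ⇒ CB·BAA·BAA·B·CB·CB·BAA·BAA
    A ↦ BAA
    B ↦ CB
    C ↦ B

A->BAA, B->CB, C->B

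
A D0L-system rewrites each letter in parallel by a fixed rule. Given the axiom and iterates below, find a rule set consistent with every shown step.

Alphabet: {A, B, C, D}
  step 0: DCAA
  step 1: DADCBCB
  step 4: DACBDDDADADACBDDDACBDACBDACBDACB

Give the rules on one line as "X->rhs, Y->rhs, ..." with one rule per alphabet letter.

  step 0 ⇒ step 1: DCAA ⇒ DA·D·CB·CB
    A ↦ CB
    C ↦ D
    D ↦ DA
    B ↦ D  (constrained at step 1)

A->CB, B->D, C->D, D->DA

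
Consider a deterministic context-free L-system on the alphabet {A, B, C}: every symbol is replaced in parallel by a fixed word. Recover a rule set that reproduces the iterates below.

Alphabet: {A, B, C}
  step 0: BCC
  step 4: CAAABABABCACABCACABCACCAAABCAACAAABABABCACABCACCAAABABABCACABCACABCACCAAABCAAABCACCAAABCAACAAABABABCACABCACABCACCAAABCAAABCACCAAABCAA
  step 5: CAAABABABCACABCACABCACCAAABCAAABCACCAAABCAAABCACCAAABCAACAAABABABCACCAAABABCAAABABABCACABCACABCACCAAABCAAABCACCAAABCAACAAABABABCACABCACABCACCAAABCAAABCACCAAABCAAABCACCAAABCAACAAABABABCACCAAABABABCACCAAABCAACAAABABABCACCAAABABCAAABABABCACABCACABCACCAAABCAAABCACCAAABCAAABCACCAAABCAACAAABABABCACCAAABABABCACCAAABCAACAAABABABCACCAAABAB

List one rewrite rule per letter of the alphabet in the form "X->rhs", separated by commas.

A->AB, B->CAC, C->CAA

  step 4 ⇒ step 5: CAAABABABCACABCACABCACCAAABCAACAAABABABCACABCACCAAABABABCACABCACABCACCAAABCAAABCACCAAABCAACAAABABABCACABCACABCACCAAABCAAABCACCAAABCAA ⇒ CAA·AB·AB·AB·CAC·AB·CAC·AB·CAC·CAA·AB·CAA·AB·CAC·CAA·AB·CAA·AB·CAC·CAA·AB·CAA·CAA·AB·AB·AB·CAC·CAA·AB·AB·CAA·AB·AB·AB·CAC·AB·CAC·AB·CAC·CAA·AB·CAA·AB·CAC·CAA·AB·CAA·CAA·AB·AB·AB·CAC·AB·CAC·AB·CAC·CAA·AB·CAA·AB·CAC·CAA·AB·CAA·AB·CAC·CAA·AB·CAA·CAA·AB·AB·AB·CAC·CAA·AB·AB·AB·CAC·CAA·AB·CAA·CAA·AB·AB·AB·CAC·CAA·AB·AB·CAA·AB·AB·AB·CAC·AB·CAC·AB·CAC·CAA·AB·CAA·AB·CAC·CAA·AB·CAA·AB·CAC·CAA·AB·CAA·CAA·AB·AB·AB·CAC·CAA·AB·AB·AB·CAC·CAA·AB·CAA·CAA·AB·AB·AB·CAC·CAA·AB·AB
    A ↦ AB
    B ↦ CAC
    C ↦ CAA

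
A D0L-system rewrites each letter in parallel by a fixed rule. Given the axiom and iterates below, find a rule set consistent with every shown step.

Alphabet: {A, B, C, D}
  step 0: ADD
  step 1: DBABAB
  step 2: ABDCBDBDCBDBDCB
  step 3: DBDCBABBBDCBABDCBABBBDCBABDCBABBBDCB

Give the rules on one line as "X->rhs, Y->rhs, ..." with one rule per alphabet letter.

  step 2 ⇒ step 3: ABDCBDBDCBDBDCB ⇒ DB·DCB·AB·BB·DCB·AB·DCB·AB·BB·DCB·AB·DCB·AB·BB·DCB
    A ↦ DB
    B ↦ DCB
    C ↦ BB
    D ↦ AB

A->DB, B->DCB, C->BB, D->AB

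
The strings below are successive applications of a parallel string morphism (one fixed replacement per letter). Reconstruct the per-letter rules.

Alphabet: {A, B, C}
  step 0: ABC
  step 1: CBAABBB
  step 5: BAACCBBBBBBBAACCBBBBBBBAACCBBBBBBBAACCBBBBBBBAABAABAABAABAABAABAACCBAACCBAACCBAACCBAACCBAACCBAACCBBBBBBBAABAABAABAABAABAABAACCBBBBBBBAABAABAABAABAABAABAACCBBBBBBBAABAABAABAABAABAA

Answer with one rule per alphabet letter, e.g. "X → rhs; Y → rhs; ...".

  step 0 ⇒ step 1: ABC ⇒ C·BAA·BBB
    A ↦ C
    B ↦ BAA
    C ↦ BBB

A->C, B->BAA, C->BBB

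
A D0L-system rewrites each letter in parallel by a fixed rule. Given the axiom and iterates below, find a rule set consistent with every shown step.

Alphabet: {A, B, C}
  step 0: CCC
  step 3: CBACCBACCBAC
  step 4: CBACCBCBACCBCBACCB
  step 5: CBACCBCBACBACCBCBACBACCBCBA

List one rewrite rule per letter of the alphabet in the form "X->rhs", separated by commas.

A->C, B->A, C->CB

  step 4 ⇒ step 5: CBACCBCBACCBCBACCB ⇒ CB·A·C·CB·CB·A·CB·A·C·CB·CB·A·CB·A·C·CB·CB·A
    A ↦ C
    B ↦ A
    C ↦ CB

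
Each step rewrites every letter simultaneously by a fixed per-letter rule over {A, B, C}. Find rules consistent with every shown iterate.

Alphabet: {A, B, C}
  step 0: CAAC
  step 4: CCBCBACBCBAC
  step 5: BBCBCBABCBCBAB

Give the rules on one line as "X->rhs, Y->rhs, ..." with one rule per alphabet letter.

A->BA, B->C, C->B

  step 4 ⇒ step 5: CCBCBACBCBAC ⇒ B·B·C·B·C·BA·B·C·B·C·BA·B
    A ↦ BA
    B ↦ C
    C ↦ B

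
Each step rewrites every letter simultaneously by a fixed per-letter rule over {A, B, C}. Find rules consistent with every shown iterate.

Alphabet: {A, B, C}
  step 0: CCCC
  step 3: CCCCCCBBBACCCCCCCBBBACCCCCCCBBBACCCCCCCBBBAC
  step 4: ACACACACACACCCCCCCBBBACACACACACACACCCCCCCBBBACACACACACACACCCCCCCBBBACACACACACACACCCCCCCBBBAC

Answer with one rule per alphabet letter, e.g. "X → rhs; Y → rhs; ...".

  step 3 ⇒ step 4: CCCCCCBBBACCCCCCCBBBACCCCCCCBBBACCCCCCCBBBAC ⇒ AC·AC·AC·AC·AC·AC·CC·CC·CC·BBB·AC·AC·AC·AC·AC·AC·AC·CC·CC·CC·BBB·AC·AC·AC·AC·AC·AC·AC·CC·CC·CC·BBB·AC·AC·AC·AC·AC·AC·AC·CC·CC·CC·BBB·AC
    A ↦ BBB
    B ↦ CC
    C ↦ AC

A->BBB, B->CC, C->AC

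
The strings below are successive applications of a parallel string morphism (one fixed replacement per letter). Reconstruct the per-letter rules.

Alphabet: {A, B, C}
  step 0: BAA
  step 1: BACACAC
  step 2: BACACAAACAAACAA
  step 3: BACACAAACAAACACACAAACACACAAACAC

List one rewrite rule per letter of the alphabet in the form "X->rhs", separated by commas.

A->AC, B->BAC, C->AA

  step 2 ⇒ step 3: BACACAAACAAACAA ⇒ BAC·AC·AA·AC·AA·AC·AC·AC·AA·AC·AC·AC·AA·AC·AC
    A ↦ AC
    B ↦ BAC
    C ↦ AA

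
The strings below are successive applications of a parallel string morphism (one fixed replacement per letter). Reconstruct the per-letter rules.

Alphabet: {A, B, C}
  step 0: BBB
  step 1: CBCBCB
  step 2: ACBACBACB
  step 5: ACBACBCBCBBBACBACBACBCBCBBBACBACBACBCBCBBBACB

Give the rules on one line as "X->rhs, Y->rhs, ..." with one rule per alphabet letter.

A->BB, B->CB, C->A

  step 1 ⇒ step 2: CBCBCB ⇒ A·CB·A·CB·A·CB
    B ↦ CB
    C ↦ A
    A ↦ BB  (constrained at step 2)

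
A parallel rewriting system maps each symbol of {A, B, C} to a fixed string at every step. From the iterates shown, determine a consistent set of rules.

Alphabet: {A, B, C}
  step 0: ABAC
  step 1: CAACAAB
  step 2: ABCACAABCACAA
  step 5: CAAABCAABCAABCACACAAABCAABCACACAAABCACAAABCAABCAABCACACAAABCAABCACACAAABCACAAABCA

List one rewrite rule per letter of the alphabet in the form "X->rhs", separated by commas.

  step 1 ⇒ step 2: CAACAAB ⇒ AB·CA·CA·AB·CA·CA·A
    A ↦ CA
    B ↦ A
    C ↦ AB

A->CA, B->A, C->AB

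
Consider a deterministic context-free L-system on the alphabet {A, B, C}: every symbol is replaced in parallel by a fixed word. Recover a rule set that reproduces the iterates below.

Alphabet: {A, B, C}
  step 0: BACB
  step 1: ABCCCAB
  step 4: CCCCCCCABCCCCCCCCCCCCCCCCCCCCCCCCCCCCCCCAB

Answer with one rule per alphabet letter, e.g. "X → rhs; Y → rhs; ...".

  step 0 ⇒ step 1: BACB ⇒ AB·C·CC·AB
    A ↦ C
    B ↦ AB
    C ↦ CC

A->C, B->AB, C->CC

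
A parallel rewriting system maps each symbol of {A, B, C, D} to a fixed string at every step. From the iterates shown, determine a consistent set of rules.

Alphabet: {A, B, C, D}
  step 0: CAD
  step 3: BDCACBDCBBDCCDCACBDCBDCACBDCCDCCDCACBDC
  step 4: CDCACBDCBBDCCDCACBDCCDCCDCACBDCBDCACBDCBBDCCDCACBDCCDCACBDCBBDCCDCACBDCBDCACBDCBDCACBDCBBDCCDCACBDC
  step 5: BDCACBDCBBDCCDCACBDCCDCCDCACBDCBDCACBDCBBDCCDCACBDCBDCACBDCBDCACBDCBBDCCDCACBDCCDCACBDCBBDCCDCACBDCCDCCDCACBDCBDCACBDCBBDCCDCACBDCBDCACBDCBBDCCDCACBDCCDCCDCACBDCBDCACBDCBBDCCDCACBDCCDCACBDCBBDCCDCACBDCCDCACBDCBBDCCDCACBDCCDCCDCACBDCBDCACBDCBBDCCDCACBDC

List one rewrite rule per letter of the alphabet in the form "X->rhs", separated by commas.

  step 4 ⇒ step 5: CDCACBDCBBDCCDCACBDCCDCCDCACBDCBDCACBDCBBDCCDCACBDCCDCACBDCBBDCCDCACBDCBDCACBDCBDCACBDCBBDCCDCACBDC ⇒ BDC·AC·BDC·B·BDC·CDC·AC·BDC·CDC·CDC·AC·BDC·BDC·AC·BDC·B·BDC·CDC·AC·BDC·BDC·AC·BDC·BDC·AC·BDC·B·BDC·CDC·AC·BDC·CDC·AC·BDC·B·BDC·CDC·AC·BDC·CDC·CDC·AC·BDC·BDC·AC·BDC·B·BDC·CDC·AC·BDC·BDC·AC·BDC·B·BDC·CDC·AC·BDC·CDC·CDC·AC·BDC·BDC·AC·BDC·B·BDC·CDC·AC·BDC·CDC·AC·BDC·B·BDC·CDC·AC·BDC·CDC·AC·BDC·B·BDC·CDC·AC·BDC·CDC·CDC·AC·BDC·BDC·AC·BDC·B·BDC·CDC·AC·BDC
    A ↦ B
    B ↦ CDC
    C ↦ BDC
    D ↦ AC

A->B, B->CDC, C->BDC, D->AC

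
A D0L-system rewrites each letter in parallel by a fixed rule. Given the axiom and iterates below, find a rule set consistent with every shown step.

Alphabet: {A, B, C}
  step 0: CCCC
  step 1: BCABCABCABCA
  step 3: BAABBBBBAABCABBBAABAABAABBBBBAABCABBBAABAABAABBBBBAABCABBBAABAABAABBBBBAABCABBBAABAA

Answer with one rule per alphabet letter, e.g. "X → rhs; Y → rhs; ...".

  step 0 ⇒ step 1: CCCC ⇒ BCA·BCA·BCA·BCA
    C ↦ BCA
    A ↦ BB  (constrained at step 1)
    B ↦ BAA  (constrained at step 1)

A->BB, B->BAA, C->BCA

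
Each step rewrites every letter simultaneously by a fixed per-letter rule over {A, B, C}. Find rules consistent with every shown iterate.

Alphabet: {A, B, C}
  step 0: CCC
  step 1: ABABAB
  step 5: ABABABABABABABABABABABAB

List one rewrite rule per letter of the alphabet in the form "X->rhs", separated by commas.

  step 0 ⇒ step 1: CCC ⇒ AB·AB·AB
    C ↦ AB
    A ↦ C  (constrained at step 1)
    B ↦ C  (constrained at step 1)

A->C, B->C, C->AB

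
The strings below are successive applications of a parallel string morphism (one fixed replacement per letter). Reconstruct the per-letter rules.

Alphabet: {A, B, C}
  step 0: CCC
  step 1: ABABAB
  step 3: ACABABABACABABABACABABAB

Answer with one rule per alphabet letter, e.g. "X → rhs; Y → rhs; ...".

A->AC, B->CC, C->AB

  step 0 ⇒ step 1: CCC ⇒ AB·AB·AB
    C ↦ AB
    A ↦ AC  (constrained at step 1)
    B ↦ CC  (constrained at step 1)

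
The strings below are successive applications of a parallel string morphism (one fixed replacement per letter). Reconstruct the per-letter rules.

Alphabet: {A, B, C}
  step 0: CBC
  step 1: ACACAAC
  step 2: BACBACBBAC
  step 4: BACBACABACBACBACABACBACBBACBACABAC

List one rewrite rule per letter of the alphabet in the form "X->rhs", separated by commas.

  step 1 ⇒ step 2: ACACAAC ⇒ B·AC·B·AC·B·B·AC
    A ↦ B
    C ↦ AC
  step 0 ⇒ step 1: CBC ⇒ AC·ACA·AC
    B ↦ ACA

A->B, B->ACA, C->AC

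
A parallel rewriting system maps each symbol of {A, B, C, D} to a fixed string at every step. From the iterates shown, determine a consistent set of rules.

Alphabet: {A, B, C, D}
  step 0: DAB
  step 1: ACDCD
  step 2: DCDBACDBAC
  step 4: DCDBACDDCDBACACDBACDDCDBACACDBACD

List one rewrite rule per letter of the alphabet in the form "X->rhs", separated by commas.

A->DC, B->D, C->DB, D->AC

  step 1 ⇒ step 2: ACDCD ⇒ DC·DB·AC·DB·AC
    A ↦ DC
    C ↦ DB
    D ↦ AC
  step 0 ⇒ step 1: DAB ⇒ AC·DC·D
    B ↦ D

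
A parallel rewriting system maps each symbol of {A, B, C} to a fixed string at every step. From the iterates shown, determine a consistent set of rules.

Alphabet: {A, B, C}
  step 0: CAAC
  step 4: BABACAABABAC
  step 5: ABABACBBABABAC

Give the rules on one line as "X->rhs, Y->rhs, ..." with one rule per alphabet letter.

  step 4 ⇒ step 5: BABACAABABAC ⇒ A·B·A·B·AC·B·B·A·B·A·B·AC
    A ↦ B
    B ↦ A
    C ↦ AC

A->B, B->A, C->AC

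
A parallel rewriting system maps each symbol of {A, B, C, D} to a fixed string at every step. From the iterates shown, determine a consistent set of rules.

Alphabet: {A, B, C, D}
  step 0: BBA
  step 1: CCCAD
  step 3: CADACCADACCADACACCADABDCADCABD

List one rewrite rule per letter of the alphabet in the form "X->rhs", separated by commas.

  step 0 ⇒ step 1: BBA ⇒ C·C·CAD
    A ↦ CAD
    B ↦ C
    C ↦ AC  (constrained at step 1)
    D ↦ ABD  (constrained at step 1)

A->CAD, B->C, C->AC, D->ABD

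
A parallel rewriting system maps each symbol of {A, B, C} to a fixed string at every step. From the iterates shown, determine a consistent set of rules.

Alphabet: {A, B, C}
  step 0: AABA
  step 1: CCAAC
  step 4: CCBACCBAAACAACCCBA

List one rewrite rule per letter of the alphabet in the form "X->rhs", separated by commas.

A->C, B->AA, C->BA

  step 0 ⇒ step 1: AABA ⇒ C·C·AA·C
    A ↦ C
    B ↦ AA
    C ↦ BA  (constrained at step 1)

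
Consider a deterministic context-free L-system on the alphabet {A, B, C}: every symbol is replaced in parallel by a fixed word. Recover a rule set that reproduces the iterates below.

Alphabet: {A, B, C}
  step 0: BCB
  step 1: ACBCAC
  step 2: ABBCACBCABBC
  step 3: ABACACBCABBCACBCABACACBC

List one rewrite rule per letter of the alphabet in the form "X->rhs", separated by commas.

A->AB, B->AC, C->BC

  step 2 ⇒ step 3: ABBCACBCABBC ⇒ AB·AC·AC·BC·AB·BC·AC·BC·AB·AC·AC·BC
    A ↦ AB
    B ↦ AC
    C ↦ BC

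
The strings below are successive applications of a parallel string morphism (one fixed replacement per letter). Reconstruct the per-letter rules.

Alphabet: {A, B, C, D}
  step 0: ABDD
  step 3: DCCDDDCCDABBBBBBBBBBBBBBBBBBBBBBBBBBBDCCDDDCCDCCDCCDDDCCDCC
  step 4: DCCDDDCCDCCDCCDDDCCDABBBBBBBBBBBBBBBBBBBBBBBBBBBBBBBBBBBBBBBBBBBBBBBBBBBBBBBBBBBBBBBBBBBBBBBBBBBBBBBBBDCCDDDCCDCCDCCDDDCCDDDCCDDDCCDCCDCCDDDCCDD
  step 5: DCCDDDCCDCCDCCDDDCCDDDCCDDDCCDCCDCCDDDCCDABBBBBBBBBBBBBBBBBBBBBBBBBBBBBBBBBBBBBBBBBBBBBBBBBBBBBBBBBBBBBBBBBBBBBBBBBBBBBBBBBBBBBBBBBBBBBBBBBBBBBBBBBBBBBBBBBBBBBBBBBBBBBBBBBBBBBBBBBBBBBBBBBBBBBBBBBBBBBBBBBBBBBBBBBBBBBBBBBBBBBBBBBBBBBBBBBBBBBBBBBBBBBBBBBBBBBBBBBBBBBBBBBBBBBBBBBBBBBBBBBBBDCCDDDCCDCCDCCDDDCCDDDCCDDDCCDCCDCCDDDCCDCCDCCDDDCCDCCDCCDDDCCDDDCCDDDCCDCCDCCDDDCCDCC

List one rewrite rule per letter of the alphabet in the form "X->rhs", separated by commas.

  step 4 ⇒ step 5: DCCDDDCCDCCDCCDDDCCDABBBBBBBBBBBBBBBBBBBBBBBBBBBBBBBBBBBBBBBBBBBBBBBBBBBBBBBBBBBBBBBBBBBBBBBBBBBBBBBBBDCCDDDCCDCCDCCDDDCCDDDCCDDDCCDCCDCCDDDCCDD ⇒ DCC·D·D·DCC·DCC·DCC·D·D·DCC·D·D·DCC·D·D·DCC·DCC·DCC·D·D·DCC·DA·BBB·BBB·BBB·BBB·BBB·BBB·BBB·BBB·BBB·BBB·BBB·BBB·BBB·BBB·BBB·BBB·BBB·BBB·BBB·BBB·BBB·BBB·BBB·BBB·BBB·BBB·BBB·BBB·BBB·BBB·BBB·BBB·BBB·BBB·BBB·BBB·BBB·BBB·BBB·BBB·BBB·BBB·BBB·BBB·BBB·BBB·BBB·BBB·BBB·BBB·BBB·BBB·BBB·BBB·BBB·BBB·BBB·BBB·BBB·BBB·BBB·BBB·BBB·BBB·BBB·BBB·BBB·BBB·BBB·BBB·BBB·BBB·BBB·BBB·BBB·BBB·BBB·BBB·BBB·BBB·BBB·DCC·D·D·DCC·DCC·DCC·D·D·DCC·D·D·DCC·D·D·DCC·DCC·DCC·D·D·DCC·DCC·DCC·D·D·DCC·DCC·DCC·D·D·DCC·D·D·DCC·D·D·DCC·DCC·DCC·D·D·DCC·DCC
    A ↦ DA
    B ↦ BBB
    C ↦ D
    D ↦ DCC

A->DA, B->BBB, C->D, D->DCC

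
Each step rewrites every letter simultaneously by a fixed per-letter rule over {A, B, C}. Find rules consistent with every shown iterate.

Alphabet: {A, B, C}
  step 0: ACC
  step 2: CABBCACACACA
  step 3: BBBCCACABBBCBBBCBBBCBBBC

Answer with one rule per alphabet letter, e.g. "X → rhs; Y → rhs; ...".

A->BC, B->CA, C->BB

  step 2 ⇒ step 3: CABBCACACACA ⇒ BB·BC·CA·CA·BB·BC·BB·BC·BB·BC·BB·BC
    A ↦ BC
    B ↦ CA
    C ↦ BB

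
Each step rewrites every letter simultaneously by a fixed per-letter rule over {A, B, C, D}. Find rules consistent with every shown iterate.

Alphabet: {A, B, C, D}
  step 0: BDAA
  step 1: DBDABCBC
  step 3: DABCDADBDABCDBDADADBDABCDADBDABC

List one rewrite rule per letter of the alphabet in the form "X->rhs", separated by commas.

  step 0 ⇒ step 1: BDAA ⇒ DB·DA·BC·BC
    A ↦ BC
    B ↦ DB
    D ↦ DA
    C ↦ DA  (constrained at step 1)

A->BC, B->DB, C->DA, D->DA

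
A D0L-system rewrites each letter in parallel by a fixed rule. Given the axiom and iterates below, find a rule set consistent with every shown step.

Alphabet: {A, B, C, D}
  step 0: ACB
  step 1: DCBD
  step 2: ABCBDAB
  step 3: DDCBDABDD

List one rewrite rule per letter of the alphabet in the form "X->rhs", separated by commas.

A->D, B->D, C->CB, D->AB

  step 2 ⇒ step 3: ABCBDAB ⇒ D·D·CB·D·AB·D·D
    A ↦ D
    B ↦ D
    C ↦ CB
    D ↦ AB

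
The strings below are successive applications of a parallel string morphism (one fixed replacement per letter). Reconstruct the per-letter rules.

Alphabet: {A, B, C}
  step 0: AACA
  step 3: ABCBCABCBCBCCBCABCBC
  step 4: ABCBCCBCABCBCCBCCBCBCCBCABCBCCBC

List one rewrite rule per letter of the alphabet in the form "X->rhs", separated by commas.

A->AB, B->C, C->BC

  step 3 ⇒ step 4: ABCBCABCBCBCCBCABCBC ⇒ AB·C·BC·C·BC·AB·C·BC·C·BC·C·BC·BC·C·BC·AB·C·BC·C·BC
    A ↦ AB
    B ↦ C
    C ↦ BC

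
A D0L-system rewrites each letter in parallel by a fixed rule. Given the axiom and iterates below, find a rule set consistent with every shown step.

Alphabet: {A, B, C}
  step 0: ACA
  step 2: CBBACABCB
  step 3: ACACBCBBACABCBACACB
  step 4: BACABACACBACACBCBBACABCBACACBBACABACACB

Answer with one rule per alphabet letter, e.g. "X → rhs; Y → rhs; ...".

  step 3 ⇒ step 4: ACACBCBBACABCBACACB ⇒ B·ACA·B·ACA·CB·ACA·CB·CB·B·ACA·B·CB·ACA·CB·B·ACA·B·ACA·CB
    A ↦ B
    B ↦ CB
    C ↦ ACA

A->B, B->CB, C->ACA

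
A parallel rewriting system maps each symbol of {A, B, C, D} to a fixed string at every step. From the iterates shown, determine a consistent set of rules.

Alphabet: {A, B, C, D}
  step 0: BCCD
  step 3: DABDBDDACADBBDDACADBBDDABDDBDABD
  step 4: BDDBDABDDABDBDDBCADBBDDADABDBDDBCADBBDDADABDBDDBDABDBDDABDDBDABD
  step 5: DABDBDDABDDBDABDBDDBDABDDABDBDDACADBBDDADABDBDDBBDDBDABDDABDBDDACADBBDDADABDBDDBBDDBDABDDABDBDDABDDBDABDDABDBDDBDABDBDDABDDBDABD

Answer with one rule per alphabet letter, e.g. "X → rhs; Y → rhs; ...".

A->DB, B->DA, C->CA, D->BD

  step 4 ⇒ step 5: BDDBDABDDABDBDDBCADBBDDADABDBDDBCADBBDDADABDBDDBDABDBDDABDDBDABD ⇒ DA·BD·BD·DA·BD·DB·DA·BD·BD·DB·DA·BD·DA·BD·BD·DA·CA·DB·BD·DA·DA·BD·BD·DB·BD·DB·DA·BD·DA·BD·BD·DA·CA·DB·BD·DA·DA·BD·BD·DB·BD·DB·DA·BD·DA·BD·BD·DA·BD·DB·DA·BD·DA·BD·BD·DB·DA·BD·BD·DA·BD·DB·DA·BD
    A ↦ DB
    B ↦ DA
    C ↦ CA
    D ↦ BD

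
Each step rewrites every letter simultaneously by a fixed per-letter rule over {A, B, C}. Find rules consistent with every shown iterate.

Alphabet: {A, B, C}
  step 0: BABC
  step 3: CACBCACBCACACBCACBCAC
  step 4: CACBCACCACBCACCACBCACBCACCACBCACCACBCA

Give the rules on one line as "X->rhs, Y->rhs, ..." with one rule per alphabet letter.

  step 3 ⇒ step 4: CACBCACBCACACBCACBCAC ⇒ CA·CB·CA·C·CA·CB·CA·C·CA·CB·CA·CB·CA·C·CA·CB·CA·C·CA·CB·CA
    A ↦ CB
    B ↦ C
    C ↦ CA

A->CB, B->C, C->CA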